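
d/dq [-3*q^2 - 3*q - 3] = -6*q - 3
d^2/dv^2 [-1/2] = 0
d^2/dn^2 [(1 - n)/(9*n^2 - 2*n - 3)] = 2*(4*(n - 1)*(9*n - 1)^2 + (27*n - 11)*(-9*n^2 + 2*n + 3))/(-9*n^2 + 2*n + 3)^3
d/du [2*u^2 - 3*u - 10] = 4*u - 3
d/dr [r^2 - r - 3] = 2*r - 1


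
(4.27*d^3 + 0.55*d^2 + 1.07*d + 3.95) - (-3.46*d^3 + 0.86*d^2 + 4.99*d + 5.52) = 7.73*d^3 - 0.31*d^2 - 3.92*d - 1.57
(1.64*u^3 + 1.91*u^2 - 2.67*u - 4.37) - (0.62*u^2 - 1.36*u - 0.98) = 1.64*u^3 + 1.29*u^2 - 1.31*u - 3.39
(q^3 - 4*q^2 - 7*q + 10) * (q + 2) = q^4 - 2*q^3 - 15*q^2 - 4*q + 20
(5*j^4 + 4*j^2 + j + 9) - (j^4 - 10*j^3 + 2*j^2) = 4*j^4 + 10*j^3 + 2*j^2 + j + 9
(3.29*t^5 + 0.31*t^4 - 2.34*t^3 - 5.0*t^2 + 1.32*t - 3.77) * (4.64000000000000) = 15.2656*t^5 + 1.4384*t^4 - 10.8576*t^3 - 23.2*t^2 + 6.1248*t - 17.4928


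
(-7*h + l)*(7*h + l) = -49*h^2 + l^2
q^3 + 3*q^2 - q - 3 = (q - 1)*(q + 1)*(q + 3)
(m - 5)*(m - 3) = m^2 - 8*m + 15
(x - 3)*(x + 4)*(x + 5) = x^3 + 6*x^2 - 7*x - 60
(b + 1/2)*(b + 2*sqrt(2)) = b^2 + b/2 + 2*sqrt(2)*b + sqrt(2)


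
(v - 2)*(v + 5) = v^2 + 3*v - 10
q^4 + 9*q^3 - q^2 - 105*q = q*(q - 3)*(q + 5)*(q + 7)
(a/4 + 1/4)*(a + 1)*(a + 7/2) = a^3/4 + 11*a^2/8 + 2*a + 7/8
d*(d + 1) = d^2 + d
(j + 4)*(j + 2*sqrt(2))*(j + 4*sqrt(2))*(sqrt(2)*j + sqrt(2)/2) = sqrt(2)*j^4 + 9*sqrt(2)*j^3/2 + 12*j^3 + 18*sqrt(2)*j^2 + 54*j^2 + 24*j + 72*sqrt(2)*j + 32*sqrt(2)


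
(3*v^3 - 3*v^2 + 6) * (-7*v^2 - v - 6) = -21*v^5 + 18*v^4 - 15*v^3 - 24*v^2 - 6*v - 36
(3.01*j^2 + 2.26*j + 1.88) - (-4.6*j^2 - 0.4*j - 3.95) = 7.61*j^2 + 2.66*j + 5.83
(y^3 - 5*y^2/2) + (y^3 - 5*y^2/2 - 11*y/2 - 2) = 2*y^3 - 5*y^2 - 11*y/2 - 2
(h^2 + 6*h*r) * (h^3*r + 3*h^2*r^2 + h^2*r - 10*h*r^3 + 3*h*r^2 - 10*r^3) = h^5*r + 9*h^4*r^2 + h^4*r + 8*h^3*r^3 + 9*h^3*r^2 - 60*h^2*r^4 + 8*h^2*r^3 - 60*h*r^4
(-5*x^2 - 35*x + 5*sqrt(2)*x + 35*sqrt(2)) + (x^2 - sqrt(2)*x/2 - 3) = -4*x^2 - 35*x + 9*sqrt(2)*x/2 - 3 + 35*sqrt(2)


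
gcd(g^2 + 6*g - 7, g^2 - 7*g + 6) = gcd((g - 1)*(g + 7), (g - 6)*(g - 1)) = g - 1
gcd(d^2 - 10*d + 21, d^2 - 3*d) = d - 3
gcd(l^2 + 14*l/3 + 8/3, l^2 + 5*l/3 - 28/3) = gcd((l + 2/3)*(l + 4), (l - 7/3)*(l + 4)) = l + 4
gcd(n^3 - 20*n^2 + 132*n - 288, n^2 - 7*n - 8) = n - 8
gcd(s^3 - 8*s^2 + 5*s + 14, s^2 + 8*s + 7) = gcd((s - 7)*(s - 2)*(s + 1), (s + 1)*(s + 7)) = s + 1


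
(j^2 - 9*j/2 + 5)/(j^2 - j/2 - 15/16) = 8*(-2*j^2 + 9*j - 10)/(-16*j^2 + 8*j + 15)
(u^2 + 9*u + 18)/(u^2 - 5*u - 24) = (u + 6)/(u - 8)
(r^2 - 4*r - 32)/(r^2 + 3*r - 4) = (r - 8)/(r - 1)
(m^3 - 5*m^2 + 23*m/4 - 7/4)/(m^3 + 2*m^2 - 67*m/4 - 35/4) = (2*m^2 - 3*m + 1)/(2*m^2 + 11*m + 5)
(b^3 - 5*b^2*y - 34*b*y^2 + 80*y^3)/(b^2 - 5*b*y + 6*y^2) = (-b^2 + 3*b*y + 40*y^2)/(-b + 3*y)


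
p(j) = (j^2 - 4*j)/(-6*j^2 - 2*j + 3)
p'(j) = (2*j - 4)/(-6*j^2 - 2*j + 3) + (12*j + 2)*(j^2 - 4*j)/(-6*j^2 - 2*j + 3)^2 = 2*(-13*j^2 + 3*j - 6)/(36*j^4 + 24*j^3 - 32*j^2 - 12*j + 9)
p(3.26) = 0.04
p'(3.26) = -0.06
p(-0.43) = 0.69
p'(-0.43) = -2.56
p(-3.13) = -0.45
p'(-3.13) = -0.12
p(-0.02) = 0.03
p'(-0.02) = -1.31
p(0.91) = 0.74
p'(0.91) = -1.96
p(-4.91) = -0.33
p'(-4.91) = -0.04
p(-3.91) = -0.38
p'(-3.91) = -0.07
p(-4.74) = -0.34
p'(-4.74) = -0.04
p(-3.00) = -0.47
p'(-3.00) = -0.13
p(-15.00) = -0.22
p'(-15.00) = 0.00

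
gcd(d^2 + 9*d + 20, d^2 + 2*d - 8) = d + 4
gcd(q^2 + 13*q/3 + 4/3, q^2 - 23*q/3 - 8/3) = q + 1/3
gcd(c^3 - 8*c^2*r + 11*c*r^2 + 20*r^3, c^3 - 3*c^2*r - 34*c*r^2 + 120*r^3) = c^2 - 9*c*r + 20*r^2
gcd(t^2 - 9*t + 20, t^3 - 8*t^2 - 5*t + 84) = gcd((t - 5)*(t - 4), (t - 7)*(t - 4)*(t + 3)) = t - 4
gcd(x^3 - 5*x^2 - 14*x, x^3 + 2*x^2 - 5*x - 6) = 1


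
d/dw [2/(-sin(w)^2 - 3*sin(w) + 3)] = 2*(2*sin(w) + 3)*cos(w)/(sin(w)^2 + 3*sin(w) - 3)^2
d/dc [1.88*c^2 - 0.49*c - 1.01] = 3.76*c - 0.49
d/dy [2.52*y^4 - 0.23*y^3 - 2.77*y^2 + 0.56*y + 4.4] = 10.08*y^3 - 0.69*y^2 - 5.54*y + 0.56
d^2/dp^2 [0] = 0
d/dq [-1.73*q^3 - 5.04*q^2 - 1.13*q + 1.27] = -5.19*q^2 - 10.08*q - 1.13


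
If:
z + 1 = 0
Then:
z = -1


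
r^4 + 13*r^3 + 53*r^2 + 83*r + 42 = (r + 1)*(r + 2)*(r + 3)*(r + 7)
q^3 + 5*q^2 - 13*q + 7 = (q - 1)^2*(q + 7)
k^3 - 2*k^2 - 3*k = k*(k - 3)*(k + 1)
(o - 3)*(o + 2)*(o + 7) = o^3 + 6*o^2 - 13*o - 42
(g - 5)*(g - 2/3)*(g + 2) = g^3 - 11*g^2/3 - 8*g + 20/3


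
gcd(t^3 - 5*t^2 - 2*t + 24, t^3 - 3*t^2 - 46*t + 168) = t - 4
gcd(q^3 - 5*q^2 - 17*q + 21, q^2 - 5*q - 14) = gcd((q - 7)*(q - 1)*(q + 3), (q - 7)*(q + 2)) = q - 7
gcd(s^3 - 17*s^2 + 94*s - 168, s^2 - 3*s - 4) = s - 4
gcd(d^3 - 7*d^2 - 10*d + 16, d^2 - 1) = d - 1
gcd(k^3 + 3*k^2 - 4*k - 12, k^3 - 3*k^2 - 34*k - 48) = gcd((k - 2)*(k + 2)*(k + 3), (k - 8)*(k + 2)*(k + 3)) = k^2 + 5*k + 6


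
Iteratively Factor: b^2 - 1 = (b - 1)*(b + 1)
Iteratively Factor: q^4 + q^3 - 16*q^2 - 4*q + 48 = (q - 2)*(q^3 + 3*q^2 - 10*q - 24) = (q - 2)*(q + 2)*(q^2 + q - 12) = (q - 3)*(q - 2)*(q + 2)*(q + 4)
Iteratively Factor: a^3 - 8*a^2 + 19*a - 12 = (a - 3)*(a^2 - 5*a + 4) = (a - 4)*(a - 3)*(a - 1)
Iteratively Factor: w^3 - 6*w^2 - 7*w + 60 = (w - 4)*(w^2 - 2*w - 15) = (w - 5)*(w - 4)*(w + 3)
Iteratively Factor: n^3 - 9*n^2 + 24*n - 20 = (n - 5)*(n^2 - 4*n + 4) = (n - 5)*(n - 2)*(n - 2)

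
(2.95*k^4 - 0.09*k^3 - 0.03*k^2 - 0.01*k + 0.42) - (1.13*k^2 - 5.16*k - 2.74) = 2.95*k^4 - 0.09*k^3 - 1.16*k^2 + 5.15*k + 3.16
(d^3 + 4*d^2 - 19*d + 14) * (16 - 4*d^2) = -4*d^5 - 16*d^4 + 92*d^3 + 8*d^2 - 304*d + 224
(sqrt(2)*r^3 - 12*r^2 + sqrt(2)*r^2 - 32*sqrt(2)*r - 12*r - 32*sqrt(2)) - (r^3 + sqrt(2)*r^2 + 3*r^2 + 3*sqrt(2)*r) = -r^3 + sqrt(2)*r^3 - 15*r^2 - 35*sqrt(2)*r - 12*r - 32*sqrt(2)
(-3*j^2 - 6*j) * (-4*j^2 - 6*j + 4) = 12*j^4 + 42*j^3 + 24*j^2 - 24*j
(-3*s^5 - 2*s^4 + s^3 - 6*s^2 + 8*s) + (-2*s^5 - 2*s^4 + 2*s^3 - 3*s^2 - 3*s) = -5*s^5 - 4*s^4 + 3*s^3 - 9*s^2 + 5*s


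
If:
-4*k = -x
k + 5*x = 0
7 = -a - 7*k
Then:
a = -7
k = 0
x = 0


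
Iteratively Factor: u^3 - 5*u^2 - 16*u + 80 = (u - 4)*(u^2 - u - 20) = (u - 5)*(u - 4)*(u + 4)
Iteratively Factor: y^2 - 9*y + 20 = (y - 4)*(y - 5)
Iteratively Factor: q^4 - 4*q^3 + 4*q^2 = (q - 2)*(q^3 - 2*q^2) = q*(q - 2)*(q^2 - 2*q) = q^2*(q - 2)*(q - 2)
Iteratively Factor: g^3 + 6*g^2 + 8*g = (g + 2)*(g^2 + 4*g) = g*(g + 2)*(g + 4)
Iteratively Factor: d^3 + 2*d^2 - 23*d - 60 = (d - 5)*(d^2 + 7*d + 12) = (d - 5)*(d + 3)*(d + 4)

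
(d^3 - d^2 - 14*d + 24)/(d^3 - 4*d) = (d^2 + d - 12)/(d*(d + 2))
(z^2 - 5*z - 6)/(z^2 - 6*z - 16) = (-z^2 + 5*z + 6)/(-z^2 + 6*z + 16)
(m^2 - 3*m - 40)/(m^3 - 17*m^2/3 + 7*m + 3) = 3*(m^2 - 3*m - 40)/(3*m^3 - 17*m^2 + 21*m + 9)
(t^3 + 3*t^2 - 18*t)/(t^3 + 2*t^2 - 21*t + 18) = t/(t - 1)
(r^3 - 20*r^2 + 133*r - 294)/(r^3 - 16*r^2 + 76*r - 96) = (r^2 - 14*r + 49)/(r^2 - 10*r + 16)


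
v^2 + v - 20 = (v - 4)*(v + 5)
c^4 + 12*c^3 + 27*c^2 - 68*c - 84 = (c - 2)*(c + 1)*(c + 6)*(c + 7)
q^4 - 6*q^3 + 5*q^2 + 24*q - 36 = (q - 3)^2*(q - 2)*(q + 2)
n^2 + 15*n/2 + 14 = (n + 7/2)*(n + 4)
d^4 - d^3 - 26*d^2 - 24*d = d*(d - 6)*(d + 1)*(d + 4)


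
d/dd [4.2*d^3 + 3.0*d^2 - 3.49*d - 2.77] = 12.6*d^2 + 6.0*d - 3.49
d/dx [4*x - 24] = 4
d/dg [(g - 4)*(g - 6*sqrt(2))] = 2*g - 6*sqrt(2) - 4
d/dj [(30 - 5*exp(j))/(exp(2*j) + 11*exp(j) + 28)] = 5*((exp(j) - 6)*(2*exp(j) + 11) - exp(2*j) - 11*exp(j) - 28)*exp(j)/(exp(2*j) + 11*exp(j) + 28)^2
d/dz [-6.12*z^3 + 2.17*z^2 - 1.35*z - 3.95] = -18.36*z^2 + 4.34*z - 1.35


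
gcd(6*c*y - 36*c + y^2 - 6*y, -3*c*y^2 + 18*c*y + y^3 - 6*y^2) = y - 6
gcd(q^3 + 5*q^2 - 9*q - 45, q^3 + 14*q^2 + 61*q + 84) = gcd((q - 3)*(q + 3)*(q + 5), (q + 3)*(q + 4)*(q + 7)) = q + 3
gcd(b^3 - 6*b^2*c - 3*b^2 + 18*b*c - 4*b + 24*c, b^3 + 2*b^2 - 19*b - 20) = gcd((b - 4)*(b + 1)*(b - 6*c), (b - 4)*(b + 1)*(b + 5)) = b^2 - 3*b - 4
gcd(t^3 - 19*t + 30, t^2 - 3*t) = t - 3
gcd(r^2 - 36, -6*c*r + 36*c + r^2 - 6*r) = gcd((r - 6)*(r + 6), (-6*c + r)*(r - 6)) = r - 6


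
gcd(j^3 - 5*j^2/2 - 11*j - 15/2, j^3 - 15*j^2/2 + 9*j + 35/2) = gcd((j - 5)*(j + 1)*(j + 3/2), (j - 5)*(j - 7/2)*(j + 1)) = j^2 - 4*j - 5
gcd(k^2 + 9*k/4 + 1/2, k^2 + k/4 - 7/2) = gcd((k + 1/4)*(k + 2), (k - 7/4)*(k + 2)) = k + 2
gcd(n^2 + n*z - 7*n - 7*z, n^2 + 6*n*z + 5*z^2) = n + z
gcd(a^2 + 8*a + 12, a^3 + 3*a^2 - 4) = a + 2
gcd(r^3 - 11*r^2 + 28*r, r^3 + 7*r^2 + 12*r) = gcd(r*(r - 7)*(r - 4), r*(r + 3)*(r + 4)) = r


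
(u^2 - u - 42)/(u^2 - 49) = (u + 6)/(u + 7)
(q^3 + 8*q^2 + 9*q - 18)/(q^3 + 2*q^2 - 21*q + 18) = (q + 3)/(q - 3)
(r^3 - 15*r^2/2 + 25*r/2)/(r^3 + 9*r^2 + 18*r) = (2*r^2 - 15*r + 25)/(2*(r^2 + 9*r + 18))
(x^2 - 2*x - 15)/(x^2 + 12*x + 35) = (x^2 - 2*x - 15)/(x^2 + 12*x + 35)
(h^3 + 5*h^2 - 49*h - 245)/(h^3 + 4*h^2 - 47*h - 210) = (h + 7)/(h + 6)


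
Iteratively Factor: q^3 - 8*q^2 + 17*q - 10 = (q - 1)*(q^2 - 7*q + 10) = (q - 2)*(q - 1)*(q - 5)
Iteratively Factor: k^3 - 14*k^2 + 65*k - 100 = (k - 5)*(k^2 - 9*k + 20) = (k - 5)^2*(k - 4)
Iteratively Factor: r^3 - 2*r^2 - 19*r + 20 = (r - 5)*(r^2 + 3*r - 4) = (r - 5)*(r + 4)*(r - 1)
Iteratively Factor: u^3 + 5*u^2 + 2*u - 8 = (u + 4)*(u^2 + u - 2) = (u - 1)*(u + 4)*(u + 2)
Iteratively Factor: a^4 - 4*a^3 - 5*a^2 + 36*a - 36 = (a - 2)*(a^3 - 2*a^2 - 9*a + 18) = (a - 2)*(a + 3)*(a^2 - 5*a + 6) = (a - 3)*(a - 2)*(a + 3)*(a - 2)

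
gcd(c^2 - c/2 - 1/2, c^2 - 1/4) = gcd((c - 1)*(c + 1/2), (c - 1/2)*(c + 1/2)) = c + 1/2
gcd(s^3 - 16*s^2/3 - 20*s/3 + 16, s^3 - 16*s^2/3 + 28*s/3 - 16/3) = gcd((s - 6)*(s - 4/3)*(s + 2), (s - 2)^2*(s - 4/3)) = s - 4/3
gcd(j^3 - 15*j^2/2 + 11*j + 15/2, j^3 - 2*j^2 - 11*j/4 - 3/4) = j^2 - 5*j/2 - 3/2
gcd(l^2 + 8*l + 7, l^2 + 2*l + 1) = l + 1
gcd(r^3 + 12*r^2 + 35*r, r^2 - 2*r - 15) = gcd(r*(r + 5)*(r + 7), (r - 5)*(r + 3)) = 1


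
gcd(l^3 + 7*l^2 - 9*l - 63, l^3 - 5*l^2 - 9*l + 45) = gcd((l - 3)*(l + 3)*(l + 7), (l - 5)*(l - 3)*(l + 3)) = l^2 - 9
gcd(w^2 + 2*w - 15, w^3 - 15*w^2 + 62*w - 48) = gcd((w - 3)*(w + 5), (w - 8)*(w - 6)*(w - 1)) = 1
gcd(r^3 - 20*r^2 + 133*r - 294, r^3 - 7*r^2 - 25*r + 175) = r - 7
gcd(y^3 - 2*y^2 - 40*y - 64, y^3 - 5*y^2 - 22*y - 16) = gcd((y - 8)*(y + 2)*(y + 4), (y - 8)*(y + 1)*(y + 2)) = y^2 - 6*y - 16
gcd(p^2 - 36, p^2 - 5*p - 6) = p - 6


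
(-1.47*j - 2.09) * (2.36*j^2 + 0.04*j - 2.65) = -3.4692*j^3 - 4.9912*j^2 + 3.8119*j + 5.5385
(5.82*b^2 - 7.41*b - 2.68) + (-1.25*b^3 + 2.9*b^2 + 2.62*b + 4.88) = -1.25*b^3 + 8.72*b^2 - 4.79*b + 2.2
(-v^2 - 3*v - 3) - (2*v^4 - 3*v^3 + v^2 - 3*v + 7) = -2*v^4 + 3*v^3 - 2*v^2 - 10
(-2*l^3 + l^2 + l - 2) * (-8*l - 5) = 16*l^4 + 2*l^3 - 13*l^2 + 11*l + 10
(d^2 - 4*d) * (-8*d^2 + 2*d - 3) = -8*d^4 + 34*d^3 - 11*d^2 + 12*d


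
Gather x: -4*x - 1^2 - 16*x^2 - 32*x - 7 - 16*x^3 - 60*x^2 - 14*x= -16*x^3 - 76*x^2 - 50*x - 8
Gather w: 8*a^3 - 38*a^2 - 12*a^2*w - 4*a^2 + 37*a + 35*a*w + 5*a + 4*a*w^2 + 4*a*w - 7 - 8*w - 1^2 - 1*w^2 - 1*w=8*a^3 - 42*a^2 + 42*a + w^2*(4*a - 1) + w*(-12*a^2 + 39*a - 9) - 8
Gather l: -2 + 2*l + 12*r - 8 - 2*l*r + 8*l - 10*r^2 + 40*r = l*(10 - 2*r) - 10*r^2 + 52*r - 10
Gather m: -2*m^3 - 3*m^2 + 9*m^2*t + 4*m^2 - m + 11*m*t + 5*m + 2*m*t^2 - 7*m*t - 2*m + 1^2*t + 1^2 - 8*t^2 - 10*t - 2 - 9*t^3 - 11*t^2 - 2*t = -2*m^3 + m^2*(9*t + 1) + m*(2*t^2 + 4*t + 2) - 9*t^3 - 19*t^2 - 11*t - 1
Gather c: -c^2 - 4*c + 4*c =-c^2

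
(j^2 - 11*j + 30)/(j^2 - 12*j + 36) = (j - 5)/(j - 6)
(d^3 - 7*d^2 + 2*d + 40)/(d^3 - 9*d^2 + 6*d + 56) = (d - 5)/(d - 7)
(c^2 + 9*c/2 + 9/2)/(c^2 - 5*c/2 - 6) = (c + 3)/(c - 4)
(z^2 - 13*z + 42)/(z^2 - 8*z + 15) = (z^2 - 13*z + 42)/(z^2 - 8*z + 15)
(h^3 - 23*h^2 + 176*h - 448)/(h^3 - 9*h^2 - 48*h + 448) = (h - 7)/(h + 7)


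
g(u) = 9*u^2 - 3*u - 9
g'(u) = 18*u - 3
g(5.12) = 211.57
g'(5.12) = 89.16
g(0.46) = -8.48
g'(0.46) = 5.28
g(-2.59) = 59.14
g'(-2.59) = -49.62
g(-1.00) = 3.00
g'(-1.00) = -21.00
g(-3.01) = 81.57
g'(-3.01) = -57.18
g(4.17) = 134.99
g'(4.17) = 72.06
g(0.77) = -5.97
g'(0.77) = 10.86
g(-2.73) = 66.27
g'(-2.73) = -52.14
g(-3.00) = 81.00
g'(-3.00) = -57.00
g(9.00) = 693.00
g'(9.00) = 159.00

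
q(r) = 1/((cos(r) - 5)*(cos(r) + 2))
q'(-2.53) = 0.06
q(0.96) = -0.09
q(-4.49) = -0.11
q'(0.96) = -0.01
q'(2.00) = -0.05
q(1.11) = -0.09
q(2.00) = -0.12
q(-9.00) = -0.16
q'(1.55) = -0.03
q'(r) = sin(r)/((cos(r) - 5)*(cos(r) + 2)^2) + sin(r)/((cos(r) - 5)^2*(cos(r) + 2))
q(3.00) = -0.17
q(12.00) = -0.08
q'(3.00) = -0.02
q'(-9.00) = 0.05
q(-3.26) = -0.17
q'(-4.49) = -0.04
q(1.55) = -0.10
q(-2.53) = -0.15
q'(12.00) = 0.01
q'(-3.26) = -0.02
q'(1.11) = -0.02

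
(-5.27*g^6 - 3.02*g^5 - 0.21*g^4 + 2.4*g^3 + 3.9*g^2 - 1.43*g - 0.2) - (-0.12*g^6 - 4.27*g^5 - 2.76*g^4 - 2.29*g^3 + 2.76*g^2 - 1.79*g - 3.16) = -5.15*g^6 + 1.25*g^5 + 2.55*g^4 + 4.69*g^3 + 1.14*g^2 + 0.36*g + 2.96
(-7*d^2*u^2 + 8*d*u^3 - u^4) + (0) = -7*d^2*u^2 + 8*d*u^3 - u^4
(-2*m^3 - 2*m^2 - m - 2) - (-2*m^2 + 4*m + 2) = -2*m^3 - 5*m - 4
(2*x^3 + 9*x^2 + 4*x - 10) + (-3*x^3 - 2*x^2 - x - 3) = -x^3 + 7*x^2 + 3*x - 13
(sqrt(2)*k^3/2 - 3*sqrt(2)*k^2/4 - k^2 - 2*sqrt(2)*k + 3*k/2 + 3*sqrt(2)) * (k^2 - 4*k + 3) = sqrt(2)*k^5/2 - 11*sqrt(2)*k^4/4 - k^4 + 5*sqrt(2)*k^3/2 + 11*k^3/2 - 9*k^2 + 35*sqrt(2)*k^2/4 - 18*sqrt(2)*k + 9*k/2 + 9*sqrt(2)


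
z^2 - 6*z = z*(z - 6)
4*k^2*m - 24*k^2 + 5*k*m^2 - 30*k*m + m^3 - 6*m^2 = (k + m)*(4*k + m)*(m - 6)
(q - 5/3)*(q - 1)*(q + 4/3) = q^3 - 4*q^2/3 - 17*q/9 + 20/9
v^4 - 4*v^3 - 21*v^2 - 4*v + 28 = (v - 7)*(v - 1)*(v + 2)^2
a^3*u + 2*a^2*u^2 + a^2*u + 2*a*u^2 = a*(a + 2*u)*(a*u + u)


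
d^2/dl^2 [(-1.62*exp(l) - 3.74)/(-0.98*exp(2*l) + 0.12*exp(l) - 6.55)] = (1.555848*exp(4*l) + 14.558096*exp(3*l) - 63.712152*exp(2*l) - 94.701064*exp(l) + 72.44169)*exp(l)/(0.941192*exp(6*l) - 0.345744*exp(5*l) + 18.914196*exp(4*l) - 4.623408*exp(3*l) + 126.41631*exp(2*l) - 15.4449*exp(l) + 281.011375)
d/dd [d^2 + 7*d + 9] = 2*d + 7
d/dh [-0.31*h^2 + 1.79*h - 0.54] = 1.79 - 0.62*h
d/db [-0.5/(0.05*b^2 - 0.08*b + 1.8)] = (0.05*b - 0.04)/(0.05*b^2 - 0.08*b + 1.8)^2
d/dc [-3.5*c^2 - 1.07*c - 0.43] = -7.0*c - 1.07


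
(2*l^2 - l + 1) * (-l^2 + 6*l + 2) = -2*l^4 + 13*l^3 - 3*l^2 + 4*l + 2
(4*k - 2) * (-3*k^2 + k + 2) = -12*k^3 + 10*k^2 + 6*k - 4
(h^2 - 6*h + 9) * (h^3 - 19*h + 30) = h^5 - 6*h^4 - 10*h^3 + 144*h^2 - 351*h + 270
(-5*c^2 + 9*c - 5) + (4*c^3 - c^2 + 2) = 4*c^3 - 6*c^2 + 9*c - 3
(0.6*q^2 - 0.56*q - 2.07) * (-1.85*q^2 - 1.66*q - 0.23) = -1.11*q^4 + 0.0400000000000004*q^3 + 4.6211*q^2 + 3.565*q + 0.4761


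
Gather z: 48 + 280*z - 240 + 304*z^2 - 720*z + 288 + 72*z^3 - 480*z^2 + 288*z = 72*z^3 - 176*z^2 - 152*z + 96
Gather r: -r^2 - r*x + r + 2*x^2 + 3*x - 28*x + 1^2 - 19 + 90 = -r^2 + r*(1 - x) + 2*x^2 - 25*x + 72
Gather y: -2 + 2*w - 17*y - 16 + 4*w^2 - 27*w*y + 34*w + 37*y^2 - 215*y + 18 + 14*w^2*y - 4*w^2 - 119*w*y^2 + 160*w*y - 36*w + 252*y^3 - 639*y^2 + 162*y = 252*y^3 + y^2*(-119*w - 602) + y*(14*w^2 + 133*w - 70)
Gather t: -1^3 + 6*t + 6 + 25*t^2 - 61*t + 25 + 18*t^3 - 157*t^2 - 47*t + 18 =18*t^3 - 132*t^2 - 102*t + 48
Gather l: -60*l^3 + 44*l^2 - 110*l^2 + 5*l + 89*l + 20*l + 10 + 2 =-60*l^3 - 66*l^2 + 114*l + 12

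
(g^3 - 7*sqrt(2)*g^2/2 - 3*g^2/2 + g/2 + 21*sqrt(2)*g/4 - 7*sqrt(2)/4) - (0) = g^3 - 7*sqrt(2)*g^2/2 - 3*g^2/2 + g/2 + 21*sqrt(2)*g/4 - 7*sqrt(2)/4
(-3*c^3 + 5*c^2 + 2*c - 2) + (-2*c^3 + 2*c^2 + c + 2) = -5*c^3 + 7*c^2 + 3*c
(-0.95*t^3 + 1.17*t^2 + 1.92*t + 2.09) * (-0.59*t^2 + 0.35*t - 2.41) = 0.5605*t^5 - 1.0228*t^4 + 1.5662*t^3 - 3.3808*t^2 - 3.8957*t - 5.0369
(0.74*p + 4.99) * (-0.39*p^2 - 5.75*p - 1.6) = -0.2886*p^3 - 6.2011*p^2 - 29.8765*p - 7.984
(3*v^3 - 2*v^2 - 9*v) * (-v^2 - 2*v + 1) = -3*v^5 - 4*v^4 + 16*v^3 + 16*v^2 - 9*v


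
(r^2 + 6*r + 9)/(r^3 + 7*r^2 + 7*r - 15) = (r + 3)/(r^2 + 4*r - 5)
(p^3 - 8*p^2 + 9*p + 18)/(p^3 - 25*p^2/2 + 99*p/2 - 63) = 2*(p + 1)/(2*p - 7)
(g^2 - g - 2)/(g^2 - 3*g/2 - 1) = 2*(g + 1)/(2*g + 1)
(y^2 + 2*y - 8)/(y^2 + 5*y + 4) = (y - 2)/(y + 1)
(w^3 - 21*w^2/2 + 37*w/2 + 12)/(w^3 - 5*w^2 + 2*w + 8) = (2*w^3 - 21*w^2 + 37*w + 24)/(2*(w^3 - 5*w^2 + 2*w + 8))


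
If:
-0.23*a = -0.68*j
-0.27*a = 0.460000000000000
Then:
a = -1.70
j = -0.58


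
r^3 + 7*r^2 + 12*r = r*(r + 3)*(r + 4)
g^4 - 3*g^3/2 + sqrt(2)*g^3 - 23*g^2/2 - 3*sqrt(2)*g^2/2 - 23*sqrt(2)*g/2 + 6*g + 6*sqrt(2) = (g - 4)*(g - 1/2)*(g + 3)*(g + sqrt(2))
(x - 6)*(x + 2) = x^2 - 4*x - 12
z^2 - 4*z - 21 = (z - 7)*(z + 3)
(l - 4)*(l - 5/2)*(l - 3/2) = l^3 - 8*l^2 + 79*l/4 - 15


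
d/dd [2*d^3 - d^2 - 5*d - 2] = 6*d^2 - 2*d - 5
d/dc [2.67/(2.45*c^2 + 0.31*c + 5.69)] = (-13.083*c - 0.8277)/(2.45*c^2 + 0.31*c + 5.69)^2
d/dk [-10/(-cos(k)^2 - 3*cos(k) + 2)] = 10*(2*cos(k) + 3)*sin(k)/(cos(k)^2 + 3*cos(k) - 2)^2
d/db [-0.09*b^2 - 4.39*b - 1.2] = -0.18*b - 4.39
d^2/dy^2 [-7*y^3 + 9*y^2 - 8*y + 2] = 18 - 42*y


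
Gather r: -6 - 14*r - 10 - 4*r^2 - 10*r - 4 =-4*r^2 - 24*r - 20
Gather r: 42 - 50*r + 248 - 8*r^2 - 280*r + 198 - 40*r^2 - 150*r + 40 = -48*r^2 - 480*r + 528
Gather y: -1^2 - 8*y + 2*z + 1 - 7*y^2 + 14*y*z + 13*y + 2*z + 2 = -7*y^2 + y*(14*z + 5) + 4*z + 2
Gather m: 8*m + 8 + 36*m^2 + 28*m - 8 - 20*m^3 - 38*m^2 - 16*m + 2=-20*m^3 - 2*m^2 + 20*m + 2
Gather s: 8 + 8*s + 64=8*s + 72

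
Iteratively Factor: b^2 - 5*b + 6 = (b - 3)*(b - 2)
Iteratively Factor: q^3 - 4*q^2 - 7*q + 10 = (q - 5)*(q^2 + q - 2) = (q - 5)*(q - 1)*(q + 2)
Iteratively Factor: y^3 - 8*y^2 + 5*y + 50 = (y + 2)*(y^2 - 10*y + 25) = (y - 5)*(y + 2)*(y - 5)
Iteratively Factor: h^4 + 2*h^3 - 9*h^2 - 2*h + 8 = (h + 1)*(h^3 + h^2 - 10*h + 8) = (h + 1)*(h + 4)*(h^2 - 3*h + 2) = (h - 2)*(h + 1)*(h + 4)*(h - 1)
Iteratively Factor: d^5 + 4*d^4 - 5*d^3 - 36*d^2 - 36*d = (d + 2)*(d^4 + 2*d^3 - 9*d^2 - 18*d) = (d - 3)*(d + 2)*(d^3 + 5*d^2 + 6*d) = (d - 3)*(d + 2)*(d + 3)*(d^2 + 2*d) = d*(d - 3)*(d + 2)*(d + 3)*(d + 2)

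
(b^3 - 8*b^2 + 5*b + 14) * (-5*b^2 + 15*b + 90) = -5*b^5 + 55*b^4 - 55*b^3 - 715*b^2 + 660*b + 1260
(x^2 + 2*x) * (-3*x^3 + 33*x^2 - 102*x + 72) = -3*x^5 + 27*x^4 - 36*x^3 - 132*x^2 + 144*x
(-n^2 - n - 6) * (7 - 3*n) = 3*n^3 - 4*n^2 + 11*n - 42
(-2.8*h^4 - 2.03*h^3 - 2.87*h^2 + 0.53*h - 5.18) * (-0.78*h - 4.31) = 2.184*h^5 + 13.6514*h^4 + 10.9879*h^3 + 11.9563*h^2 + 1.7561*h + 22.3258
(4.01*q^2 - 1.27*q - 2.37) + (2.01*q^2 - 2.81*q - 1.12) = 6.02*q^2 - 4.08*q - 3.49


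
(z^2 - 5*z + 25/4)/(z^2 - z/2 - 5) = (z - 5/2)/(z + 2)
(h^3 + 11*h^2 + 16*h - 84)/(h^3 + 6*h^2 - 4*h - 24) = (h + 7)/(h + 2)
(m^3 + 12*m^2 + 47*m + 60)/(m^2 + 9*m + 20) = m + 3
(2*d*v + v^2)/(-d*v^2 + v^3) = (2*d + v)/(v*(-d + v))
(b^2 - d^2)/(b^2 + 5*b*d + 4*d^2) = (b - d)/(b + 4*d)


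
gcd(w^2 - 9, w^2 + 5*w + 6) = w + 3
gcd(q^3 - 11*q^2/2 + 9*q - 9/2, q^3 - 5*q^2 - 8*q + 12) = q - 1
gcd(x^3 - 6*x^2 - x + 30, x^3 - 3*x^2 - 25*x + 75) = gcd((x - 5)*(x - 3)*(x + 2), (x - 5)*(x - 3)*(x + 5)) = x^2 - 8*x + 15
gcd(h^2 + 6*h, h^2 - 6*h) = h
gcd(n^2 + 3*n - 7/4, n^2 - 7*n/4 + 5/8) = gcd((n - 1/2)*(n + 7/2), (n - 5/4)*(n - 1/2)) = n - 1/2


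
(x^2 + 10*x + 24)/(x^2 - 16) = (x + 6)/(x - 4)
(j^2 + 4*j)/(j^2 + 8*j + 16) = j/(j + 4)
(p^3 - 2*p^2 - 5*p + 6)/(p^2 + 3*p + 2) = (p^2 - 4*p + 3)/(p + 1)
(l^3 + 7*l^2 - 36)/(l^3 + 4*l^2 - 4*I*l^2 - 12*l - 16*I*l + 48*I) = (l + 3)/(l - 4*I)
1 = 1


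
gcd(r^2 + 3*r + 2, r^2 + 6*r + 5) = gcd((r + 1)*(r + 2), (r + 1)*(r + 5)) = r + 1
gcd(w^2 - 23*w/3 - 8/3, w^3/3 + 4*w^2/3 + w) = 1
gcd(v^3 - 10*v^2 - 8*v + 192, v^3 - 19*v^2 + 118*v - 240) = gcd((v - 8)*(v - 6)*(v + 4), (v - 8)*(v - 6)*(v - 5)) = v^2 - 14*v + 48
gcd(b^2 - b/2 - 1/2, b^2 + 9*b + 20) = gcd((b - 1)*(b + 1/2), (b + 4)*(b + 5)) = 1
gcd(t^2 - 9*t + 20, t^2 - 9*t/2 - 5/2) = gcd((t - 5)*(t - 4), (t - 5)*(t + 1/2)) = t - 5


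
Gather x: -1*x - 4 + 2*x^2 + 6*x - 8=2*x^2 + 5*x - 12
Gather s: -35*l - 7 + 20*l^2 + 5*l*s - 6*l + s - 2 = 20*l^2 - 41*l + s*(5*l + 1) - 9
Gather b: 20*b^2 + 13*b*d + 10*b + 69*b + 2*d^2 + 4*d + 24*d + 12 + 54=20*b^2 + b*(13*d + 79) + 2*d^2 + 28*d + 66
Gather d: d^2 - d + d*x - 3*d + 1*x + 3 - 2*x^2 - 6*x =d^2 + d*(x - 4) - 2*x^2 - 5*x + 3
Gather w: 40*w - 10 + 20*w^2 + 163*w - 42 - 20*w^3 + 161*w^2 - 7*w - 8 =-20*w^3 + 181*w^2 + 196*w - 60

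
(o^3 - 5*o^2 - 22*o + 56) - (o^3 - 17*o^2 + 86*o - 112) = 12*o^2 - 108*o + 168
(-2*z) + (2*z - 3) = -3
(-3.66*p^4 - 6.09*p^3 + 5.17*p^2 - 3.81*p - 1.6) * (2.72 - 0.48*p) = 1.7568*p^5 - 7.032*p^4 - 19.0464*p^3 + 15.8912*p^2 - 9.5952*p - 4.352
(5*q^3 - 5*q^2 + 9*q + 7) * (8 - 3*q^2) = -15*q^5 + 15*q^4 + 13*q^3 - 61*q^2 + 72*q + 56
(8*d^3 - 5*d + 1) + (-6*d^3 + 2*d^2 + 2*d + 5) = 2*d^3 + 2*d^2 - 3*d + 6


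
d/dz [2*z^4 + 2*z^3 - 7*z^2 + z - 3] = 8*z^3 + 6*z^2 - 14*z + 1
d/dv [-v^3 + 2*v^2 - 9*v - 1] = -3*v^2 + 4*v - 9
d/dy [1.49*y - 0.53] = 1.49000000000000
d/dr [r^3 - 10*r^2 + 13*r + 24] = 3*r^2 - 20*r + 13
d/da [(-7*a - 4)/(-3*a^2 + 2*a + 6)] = (-21*a^2 - 24*a - 34)/(9*a^4 - 12*a^3 - 32*a^2 + 24*a + 36)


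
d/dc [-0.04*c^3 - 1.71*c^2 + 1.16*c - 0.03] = -0.12*c^2 - 3.42*c + 1.16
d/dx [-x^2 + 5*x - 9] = 5 - 2*x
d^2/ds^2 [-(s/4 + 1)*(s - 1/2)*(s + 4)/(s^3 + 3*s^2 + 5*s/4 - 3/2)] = 2*(-9*s^3 - 78*s^2 - 192*s - 146)/(8*s^6 + 84*s^5 + 366*s^4 + 847*s^3 + 1098*s^2 + 756*s + 216)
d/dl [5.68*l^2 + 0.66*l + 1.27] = 11.36*l + 0.66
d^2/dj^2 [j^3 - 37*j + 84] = 6*j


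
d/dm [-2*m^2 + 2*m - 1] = 2 - 4*m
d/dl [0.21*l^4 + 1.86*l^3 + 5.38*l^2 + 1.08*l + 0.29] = 0.84*l^3 + 5.58*l^2 + 10.76*l + 1.08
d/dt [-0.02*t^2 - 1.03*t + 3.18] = -0.04*t - 1.03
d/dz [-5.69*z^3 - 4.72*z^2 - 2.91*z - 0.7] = -17.07*z^2 - 9.44*z - 2.91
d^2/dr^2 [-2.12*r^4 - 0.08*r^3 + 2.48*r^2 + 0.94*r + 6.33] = -25.44*r^2 - 0.48*r + 4.96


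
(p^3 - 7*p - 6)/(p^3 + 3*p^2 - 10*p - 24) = (p + 1)/(p + 4)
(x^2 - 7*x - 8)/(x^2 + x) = (x - 8)/x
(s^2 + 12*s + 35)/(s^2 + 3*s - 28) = (s + 5)/(s - 4)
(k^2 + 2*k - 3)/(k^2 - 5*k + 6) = (k^2 + 2*k - 3)/(k^2 - 5*k + 6)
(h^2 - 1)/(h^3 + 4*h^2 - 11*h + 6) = (h + 1)/(h^2 + 5*h - 6)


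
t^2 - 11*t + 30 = (t - 6)*(t - 5)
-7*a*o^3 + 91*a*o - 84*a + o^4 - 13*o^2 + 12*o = (-7*a + o)*(o - 3)*(o - 1)*(o + 4)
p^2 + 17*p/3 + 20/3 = (p + 5/3)*(p + 4)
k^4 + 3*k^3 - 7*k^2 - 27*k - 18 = (k - 3)*(k + 1)*(k + 2)*(k + 3)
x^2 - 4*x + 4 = (x - 2)^2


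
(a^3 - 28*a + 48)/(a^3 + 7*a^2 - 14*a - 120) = (a - 2)/(a + 5)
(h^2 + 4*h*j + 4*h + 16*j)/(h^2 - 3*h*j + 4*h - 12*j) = (h + 4*j)/(h - 3*j)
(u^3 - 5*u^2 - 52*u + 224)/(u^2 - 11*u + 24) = (u^2 + 3*u - 28)/(u - 3)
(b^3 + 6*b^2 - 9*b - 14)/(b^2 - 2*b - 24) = (-b^3 - 6*b^2 + 9*b + 14)/(-b^2 + 2*b + 24)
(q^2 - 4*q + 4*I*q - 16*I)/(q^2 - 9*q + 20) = (q + 4*I)/(q - 5)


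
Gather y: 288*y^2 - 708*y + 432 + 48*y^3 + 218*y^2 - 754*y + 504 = 48*y^3 + 506*y^2 - 1462*y + 936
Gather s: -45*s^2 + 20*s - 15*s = -45*s^2 + 5*s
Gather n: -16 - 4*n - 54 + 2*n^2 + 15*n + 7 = 2*n^2 + 11*n - 63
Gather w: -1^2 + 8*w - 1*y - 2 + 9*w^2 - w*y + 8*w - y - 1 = 9*w^2 + w*(16 - y) - 2*y - 4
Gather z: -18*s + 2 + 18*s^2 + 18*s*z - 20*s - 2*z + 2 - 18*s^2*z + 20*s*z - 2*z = 18*s^2 - 38*s + z*(-18*s^2 + 38*s - 4) + 4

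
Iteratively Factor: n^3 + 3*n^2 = (n)*(n^2 + 3*n) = n^2*(n + 3)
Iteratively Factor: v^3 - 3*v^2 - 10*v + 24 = (v - 2)*(v^2 - v - 12) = (v - 2)*(v + 3)*(v - 4)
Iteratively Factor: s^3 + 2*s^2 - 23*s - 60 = (s + 3)*(s^2 - s - 20) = (s + 3)*(s + 4)*(s - 5)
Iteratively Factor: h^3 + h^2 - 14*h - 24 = (h + 3)*(h^2 - 2*h - 8) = (h + 2)*(h + 3)*(h - 4)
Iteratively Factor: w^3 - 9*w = (w)*(w^2 - 9) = w*(w + 3)*(w - 3)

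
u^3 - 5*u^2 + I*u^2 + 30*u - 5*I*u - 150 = (u - 5)*(u - 5*I)*(u + 6*I)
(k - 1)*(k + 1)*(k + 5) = k^3 + 5*k^2 - k - 5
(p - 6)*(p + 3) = p^2 - 3*p - 18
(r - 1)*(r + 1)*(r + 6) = r^3 + 6*r^2 - r - 6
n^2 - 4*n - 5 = (n - 5)*(n + 1)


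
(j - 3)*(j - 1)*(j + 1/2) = j^3 - 7*j^2/2 + j + 3/2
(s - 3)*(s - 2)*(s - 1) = s^3 - 6*s^2 + 11*s - 6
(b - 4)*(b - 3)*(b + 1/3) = b^3 - 20*b^2/3 + 29*b/3 + 4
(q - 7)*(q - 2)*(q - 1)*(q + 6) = q^4 - 4*q^3 - 37*q^2 + 124*q - 84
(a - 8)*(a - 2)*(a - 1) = a^3 - 11*a^2 + 26*a - 16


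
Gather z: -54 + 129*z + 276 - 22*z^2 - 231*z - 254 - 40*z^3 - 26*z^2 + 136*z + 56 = -40*z^3 - 48*z^2 + 34*z + 24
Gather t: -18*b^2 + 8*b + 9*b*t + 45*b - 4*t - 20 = -18*b^2 + 53*b + t*(9*b - 4) - 20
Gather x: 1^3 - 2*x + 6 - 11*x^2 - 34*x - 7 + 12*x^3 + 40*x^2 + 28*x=12*x^3 + 29*x^2 - 8*x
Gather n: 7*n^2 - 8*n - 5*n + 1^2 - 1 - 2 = 7*n^2 - 13*n - 2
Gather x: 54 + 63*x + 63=63*x + 117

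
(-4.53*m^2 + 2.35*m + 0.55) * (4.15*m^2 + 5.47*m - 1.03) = -18.7995*m^4 - 15.0266*m^3 + 19.8029*m^2 + 0.588*m - 0.5665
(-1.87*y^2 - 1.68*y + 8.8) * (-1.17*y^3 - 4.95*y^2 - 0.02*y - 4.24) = 2.1879*y^5 + 11.2221*y^4 - 1.9426*y^3 - 35.5976*y^2 + 6.9472*y - 37.312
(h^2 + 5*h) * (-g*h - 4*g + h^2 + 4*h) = -g*h^3 - 9*g*h^2 - 20*g*h + h^4 + 9*h^3 + 20*h^2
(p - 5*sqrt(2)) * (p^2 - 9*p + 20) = p^3 - 9*p^2 - 5*sqrt(2)*p^2 + 20*p + 45*sqrt(2)*p - 100*sqrt(2)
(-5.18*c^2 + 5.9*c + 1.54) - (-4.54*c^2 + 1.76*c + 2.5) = -0.64*c^2 + 4.14*c - 0.96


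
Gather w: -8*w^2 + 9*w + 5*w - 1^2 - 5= -8*w^2 + 14*w - 6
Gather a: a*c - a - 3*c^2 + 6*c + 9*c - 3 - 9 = a*(c - 1) - 3*c^2 + 15*c - 12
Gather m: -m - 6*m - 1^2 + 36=35 - 7*m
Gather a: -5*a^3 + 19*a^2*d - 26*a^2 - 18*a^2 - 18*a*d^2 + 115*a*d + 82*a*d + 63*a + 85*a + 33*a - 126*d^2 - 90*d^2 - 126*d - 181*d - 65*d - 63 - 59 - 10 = -5*a^3 + a^2*(19*d - 44) + a*(-18*d^2 + 197*d + 181) - 216*d^2 - 372*d - 132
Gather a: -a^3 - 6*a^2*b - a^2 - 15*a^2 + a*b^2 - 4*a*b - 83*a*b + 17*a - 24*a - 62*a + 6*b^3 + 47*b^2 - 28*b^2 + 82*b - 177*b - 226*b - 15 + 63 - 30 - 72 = -a^3 + a^2*(-6*b - 16) + a*(b^2 - 87*b - 69) + 6*b^3 + 19*b^2 - 321*b - 54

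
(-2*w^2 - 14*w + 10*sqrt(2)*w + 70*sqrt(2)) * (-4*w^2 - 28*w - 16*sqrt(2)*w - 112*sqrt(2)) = 8*w^4 - 8*sqrt(2)*w^3 + 112*w^3 - 112*sqrt(2)*w^2 + 72*w^2 - 4480*w - 392*sqrt(2)*w - 15680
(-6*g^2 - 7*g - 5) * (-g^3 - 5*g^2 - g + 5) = 6*g^5 + 37*g^4 + 46*g^3 + 2*g^2 - 30*g - 25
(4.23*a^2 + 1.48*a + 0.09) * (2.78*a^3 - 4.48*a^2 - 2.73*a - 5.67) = 11.7594*a^5 - 14.836*a^4 - 17.9281*a^3 - 28.4277*a^2 - 8.6373*a - 0.5103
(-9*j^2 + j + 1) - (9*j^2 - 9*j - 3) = -18*j^2 + 10*j + 4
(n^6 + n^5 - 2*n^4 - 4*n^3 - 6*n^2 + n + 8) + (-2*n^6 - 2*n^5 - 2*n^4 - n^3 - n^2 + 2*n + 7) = -n^6 - n^5 - 4*n^4 - 5*n^3 - 7*n^2 + 3*n + 15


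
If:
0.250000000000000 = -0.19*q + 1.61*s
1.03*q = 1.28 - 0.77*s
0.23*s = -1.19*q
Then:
No Solution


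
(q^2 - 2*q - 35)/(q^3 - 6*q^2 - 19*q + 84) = (q + 5)/(q^2 + q - 12)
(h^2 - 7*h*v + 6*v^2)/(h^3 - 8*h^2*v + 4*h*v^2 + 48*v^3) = (-h + v)/(-h^2 + 2*h*v + 8*v^2)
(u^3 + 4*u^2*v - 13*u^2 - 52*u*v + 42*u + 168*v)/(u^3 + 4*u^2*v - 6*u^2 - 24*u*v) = (u - 7)/u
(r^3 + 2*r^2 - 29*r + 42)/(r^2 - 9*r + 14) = (r^2 + 4*r - 21)/(r - 7)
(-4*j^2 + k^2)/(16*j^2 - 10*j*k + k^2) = (-2*j - k)/(8*j - k)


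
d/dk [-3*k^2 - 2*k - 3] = -6*k - 2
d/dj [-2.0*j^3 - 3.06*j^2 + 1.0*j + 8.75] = -6.0*j^2 - 6.12*j + 1.0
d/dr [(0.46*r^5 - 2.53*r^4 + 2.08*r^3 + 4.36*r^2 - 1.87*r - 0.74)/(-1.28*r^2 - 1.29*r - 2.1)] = (-1.7664*r^6 + 4.1032*r^5 + 2.2987*r^4 + 15.8856*r^3 - 21.122*r^2 - 20.2064*r + 2.9724)/(1.6384*r^4 + 3.3024*r^3 + 7.0401*r^2 + 5.418*r + 4.41)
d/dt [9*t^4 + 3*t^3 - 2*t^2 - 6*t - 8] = 36*t^3 + 9*t^2 - 4*t - 6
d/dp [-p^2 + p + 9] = 1 - 2*p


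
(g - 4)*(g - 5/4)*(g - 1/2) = g^3 - 23*g^2/4 + 61*g/8 - 5/2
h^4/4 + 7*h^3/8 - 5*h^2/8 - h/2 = h*(h/4 + 1)*(h - 1)*(h + 1/2)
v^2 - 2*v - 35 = (v - 7)*(v + 5)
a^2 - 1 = (a - 1)*(a + 1)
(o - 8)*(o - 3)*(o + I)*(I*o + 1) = I*o^4 - 11*I*o^3 + 25*I*o^2 - 11*I*o + 24*I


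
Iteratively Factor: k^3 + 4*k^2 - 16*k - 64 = (k - 4)*(k^2 + 8*k + 16) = (k - 4)*(k + 4)*(k + 4)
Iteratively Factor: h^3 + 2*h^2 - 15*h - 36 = (h + 3)*(h^2 - h - 12) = (h + 3)^2*(h - 4)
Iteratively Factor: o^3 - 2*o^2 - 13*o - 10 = (o - 5)*(o^2 + 3*o + 2) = (o - 5)*(o + 1)*(o + 2)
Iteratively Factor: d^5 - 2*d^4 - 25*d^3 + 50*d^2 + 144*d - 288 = (d - 3)*(d^4 + d^3 - 22*d^2 - 16*d + 96) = (d - 3)*(d - 2)*(d^3 + 3*d^2 - 16*d - 48) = (d - 4)*(d - 3)*(d - 2)*(d^2 + 7*d + 12) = (d - 4)*(d - 3)*(d - 2)*(d + 4)*(d + 3)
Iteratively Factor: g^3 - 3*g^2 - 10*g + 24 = (g - 4)*(g^2 + g - 6) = (g - 4)*(g + 3)*(g - 2)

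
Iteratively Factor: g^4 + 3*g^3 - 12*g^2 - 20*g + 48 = (g - 2)*(g^3 + 5*g^2 - 2*g - 24) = (g - 2)*(g + 4)*(g^2 + g - 6) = (g - 2)^2*(g + 4)*(g + 3)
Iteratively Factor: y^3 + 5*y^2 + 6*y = (y)*(y^2 + 5*y + 6) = y*(y + 2)*(y + 3)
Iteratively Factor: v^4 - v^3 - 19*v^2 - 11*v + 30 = (v - 5)*(v^3 + 4*v^2 + v - 6) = (v - 5)*(v + 3)*(v^2 + v - 2) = (v - 5)*(v + 2)*(v + 3)*(v - 1)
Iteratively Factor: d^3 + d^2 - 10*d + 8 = (d - 1)*(d^2 + 2*d - 8) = (d - 2)*(d - 1)*(d + 4)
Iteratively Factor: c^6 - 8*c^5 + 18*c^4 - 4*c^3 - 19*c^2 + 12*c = (c + 1)*(c^5 - 9*c^4 + 27*c^3 - 31*c^2 + 12*c) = (c - 1)*(c + 1)*(c^4 - 8*c^3 + 19*c^2 - 12*c) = (c - 3)*(c - 1)*(c + 1)*(c^3 - 5*c^2 + 4*c) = (c - 4)*(c - 3)*(c - 1)*(c + 1)*(c^2 - c) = c*(c - 4)*(c - 3)*(c - 1)*(c + 1)*(c - 1)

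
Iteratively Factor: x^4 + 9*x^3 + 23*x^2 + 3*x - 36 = (x + 3)*(x^3 + 6*x^2 + 5*x - 12) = (x + 3)^2*(x^2 + 3*x - 4) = (x + 3)^2*(x + 4)*(x - 1)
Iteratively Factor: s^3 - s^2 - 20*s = (s)*(s^2 - s - 20) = s*(s + 4)*(s - 5)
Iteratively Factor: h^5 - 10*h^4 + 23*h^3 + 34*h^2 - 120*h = (h - 5)*(h^4 - 5*h^3 - 2*h^2 + 24*h) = (h - 5)*(h - 3)*(h^3 - 2*h^2 - 8*h) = (h - 5)*(h - 3)*(h + 2)*(h^2 - 4*h) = h*(h - 5)*(h - 3)*(h + 2)*(h - 4)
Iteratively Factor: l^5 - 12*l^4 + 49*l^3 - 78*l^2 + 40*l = (l - 1)*(l^4 - 11*l^3 + 38*l^2 - 40*l) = (l - 2)*(l - 1)*(l^3 - 9*l^2 + 20*l) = l*(l - 2)*(l - 1)*(l^2 - 9*l + 20) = l*(l - 5)*(l - 2)*(l - 1)*(l - 4)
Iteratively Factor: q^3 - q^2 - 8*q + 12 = (q - 2)*(q^2 + q - 6) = (q - 2)*(q + 3)*(q - 2)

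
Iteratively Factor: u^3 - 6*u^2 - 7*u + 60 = (u - 4)*(u^2 - 2*u - 15) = (u - 4)*(u + 3)*(u - 5)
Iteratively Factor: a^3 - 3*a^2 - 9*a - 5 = (a - 5)*(a^2 + 2*a + 1) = (a - 5)*(a + 1)*(a + 1)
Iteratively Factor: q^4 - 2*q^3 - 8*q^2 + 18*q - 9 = (q - 1)*(q^3 - q^2 - 9*q + 9) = (q - 1)^2*(q^2 - 9) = (q - 1)^2*(q + 3)*(q - 3)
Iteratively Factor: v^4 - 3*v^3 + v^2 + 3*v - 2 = (v - 1)*(v^3 - 2*v^2 - v + 2) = (v - 1)*(v + 1)*(v^2 - 3*v + 2) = (v - 1)^2*(v + 1)*(v - 2)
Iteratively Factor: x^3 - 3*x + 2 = (x + 2)*(x^2 - 2*x + 1) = (x - 1)*(x + 2)*(x - 1)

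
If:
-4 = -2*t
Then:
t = 2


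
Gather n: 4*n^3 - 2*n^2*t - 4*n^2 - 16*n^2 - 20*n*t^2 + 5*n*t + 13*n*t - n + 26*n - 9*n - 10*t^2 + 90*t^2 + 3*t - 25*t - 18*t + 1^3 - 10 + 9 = 4*n^3 + n^2*(-2*t - 20) + n*(-20*t^2 + 18*t + 16) + 80*t^2 - 40*t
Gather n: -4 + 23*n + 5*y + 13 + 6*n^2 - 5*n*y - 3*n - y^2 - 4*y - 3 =6*n^2 + n*(20 - 5*y) - y^2 + y + 6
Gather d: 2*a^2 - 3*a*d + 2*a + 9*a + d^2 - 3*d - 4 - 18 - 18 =2*a^2 + 11*a + d^2 + d*(-3*a - 3) - 40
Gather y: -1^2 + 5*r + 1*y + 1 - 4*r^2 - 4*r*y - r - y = -4*r^2 - 4*r*y + 4*r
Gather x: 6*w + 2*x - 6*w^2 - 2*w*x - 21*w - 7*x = -6*w^2 - 15*w + x*(-2*w - 5)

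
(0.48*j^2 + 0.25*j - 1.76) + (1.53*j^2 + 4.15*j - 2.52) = 2.01*j^2 + 4.4*j - 4.28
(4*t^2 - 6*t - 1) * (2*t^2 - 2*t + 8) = 8*t^4 - 20*t^3 + 42*t^2 - 46*t - 8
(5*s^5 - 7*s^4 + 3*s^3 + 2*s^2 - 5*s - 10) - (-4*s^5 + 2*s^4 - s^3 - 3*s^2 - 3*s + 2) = 9*s^5 - 9*s^4 + 4*s^3 + 5*s^2 - 2*s - 12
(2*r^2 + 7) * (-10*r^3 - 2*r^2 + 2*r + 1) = -20*r^5 - 4*r^4 - 66*r^3 - 12*r^2 + 14*r + 7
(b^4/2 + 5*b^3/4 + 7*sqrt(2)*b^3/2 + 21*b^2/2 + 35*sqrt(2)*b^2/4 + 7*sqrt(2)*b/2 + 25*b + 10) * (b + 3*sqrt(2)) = b^5/2 + 5*b^4/4 + 5*sqrt(2)*b^4 + 25*sqrt(2)*b^3/2 + 63*b^3/2 + 35*sqrt(2)*b^2 + 155*b^2/2 + 31*b + 75*sqrt(2)*b + 30*sqrt(2)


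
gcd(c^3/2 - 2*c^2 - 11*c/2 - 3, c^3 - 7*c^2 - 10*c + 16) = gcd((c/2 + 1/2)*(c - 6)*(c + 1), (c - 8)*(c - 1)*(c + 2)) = 1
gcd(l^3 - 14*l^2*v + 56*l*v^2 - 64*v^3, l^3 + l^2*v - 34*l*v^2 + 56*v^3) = l^2 - 6*l*v + 8*v^2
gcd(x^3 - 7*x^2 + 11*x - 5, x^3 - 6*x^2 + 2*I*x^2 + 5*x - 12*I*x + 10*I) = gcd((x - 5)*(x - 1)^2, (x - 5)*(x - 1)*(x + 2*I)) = x^2 - 6*x + 5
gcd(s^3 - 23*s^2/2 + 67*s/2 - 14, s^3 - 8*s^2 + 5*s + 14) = s - 7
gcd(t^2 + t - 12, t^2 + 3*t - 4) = t + 4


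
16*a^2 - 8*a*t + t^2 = (-4*a + t)^2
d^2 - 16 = (d - 4)*(d + 4)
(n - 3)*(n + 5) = n^2 + 2*n - 15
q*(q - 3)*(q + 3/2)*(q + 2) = q^4 + q^3/2 - 15*q^2/2 - 9*q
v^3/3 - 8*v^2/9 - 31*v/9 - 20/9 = (v/3 + 1/3)*(v - 5)*(v + 4/3)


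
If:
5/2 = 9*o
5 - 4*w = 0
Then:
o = 5/18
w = 5/4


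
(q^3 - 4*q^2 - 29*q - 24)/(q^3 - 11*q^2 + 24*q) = (q^2 + 4*q + 3)/(q*(q - 3))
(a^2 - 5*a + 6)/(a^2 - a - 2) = (a - 3)/(a + 1)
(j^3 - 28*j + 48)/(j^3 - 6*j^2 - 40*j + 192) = (j - 2)/(j - 8)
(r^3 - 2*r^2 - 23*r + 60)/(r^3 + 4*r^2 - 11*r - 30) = (r - 4)/(r + 2)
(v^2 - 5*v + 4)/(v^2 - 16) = (v - 1)/(v + 4)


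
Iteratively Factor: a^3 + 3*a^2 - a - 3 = (a + 1)*(a^2 + 2*a - 3) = (a + 1)*(a + 3)*(a - 1)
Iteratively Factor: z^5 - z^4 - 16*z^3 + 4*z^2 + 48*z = (z - 4)*(z^4 + 3*z^3 - 4*z^2 - 12*z) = (z - 4)*(z + 3)*(z^3 - 4*z) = z*(z - 4)*(z + 3)*(z^2 - 4) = z*(z - 4)*(z - 2)*(z + 3)*(z + 2)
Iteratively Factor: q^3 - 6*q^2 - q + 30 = (q + 2)*(q^2 - 8*q + 15) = (q - 3)*(q + 2)*(q - 5)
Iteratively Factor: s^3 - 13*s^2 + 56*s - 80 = (s - 4)*(s^2 - 9*s + 20) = (s - 4)^2*(s - 5)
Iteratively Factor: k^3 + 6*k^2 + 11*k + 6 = (k + 3)*(k^2 + 3*k + 2) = (k + 1)*(k + 3)*(k + 2)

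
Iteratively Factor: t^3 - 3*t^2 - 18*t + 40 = (t - 2)*(t^2 - t - 20) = (t - 5)*(t - 2)*(t + 4)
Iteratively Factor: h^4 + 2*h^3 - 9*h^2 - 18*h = (h + 2)*(h^3 - 9*h) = (h + 2)*(h + 3)*(h^2 - 3*h) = (h - 3)*(h + 2)*(h + 3)*(h)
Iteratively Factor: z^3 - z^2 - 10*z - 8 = (z - 4)*(z^2 + 3*z + 2) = (z - 4)*(z + 1)*(z + 2)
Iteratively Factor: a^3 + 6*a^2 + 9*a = (a + 3)*(a^2 + 3*a) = a*(a + 3)*(a + 3)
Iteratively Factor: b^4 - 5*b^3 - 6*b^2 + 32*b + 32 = (b + 1)*(b^3 - 6*b^2 + 32) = (b - 4)*(b + 1)*(b^2 - 2*b - 8) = (b - 4)*(b + 1)*(b + 2)*(b - 4)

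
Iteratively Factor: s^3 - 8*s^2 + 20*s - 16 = (s - 2)*(s^2 - 6*s + 8) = (s - 2)^2*(s - 4)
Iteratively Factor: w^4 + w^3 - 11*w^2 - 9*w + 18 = (w - 1)*(w^3 + 2*w^2 - 9*w - 18) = (w - 1)*(w + 2)*(w^2 - 9) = (w - 1)*(w + 2)*(w + 3)*(w - 3)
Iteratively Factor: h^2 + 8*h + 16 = (h + 4)*(h + 4)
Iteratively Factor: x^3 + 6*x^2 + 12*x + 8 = (x + 2)*(x^2 + 4*x + 4) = (x + 2)^2*(x + 2)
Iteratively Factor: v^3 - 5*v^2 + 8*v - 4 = (v - 2)*(v^2 - 3*v + 2) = (v - 2)^2*(v - 1)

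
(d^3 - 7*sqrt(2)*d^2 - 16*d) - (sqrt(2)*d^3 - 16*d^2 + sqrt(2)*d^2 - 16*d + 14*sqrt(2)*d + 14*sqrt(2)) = -sqrt(2)*d^3 + d^3 - 8*sqrt(2)*d^2 + 16*d^2 - 14*sqrt(2)*d - 14*sqrt(2)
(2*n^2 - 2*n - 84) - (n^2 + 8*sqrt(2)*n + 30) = n^2 - 8*sqrt(2)*n - 2*n - 114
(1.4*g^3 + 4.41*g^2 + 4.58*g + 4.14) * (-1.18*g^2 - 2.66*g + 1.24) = -1.652*g^5 - 8.9278*g^4 - 15.399*g^3 - 11.5996*g^2 - 5.3332*g + 5.1336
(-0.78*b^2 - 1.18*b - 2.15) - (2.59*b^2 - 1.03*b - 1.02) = -3.37*b^2 - 0.15*b - 1.13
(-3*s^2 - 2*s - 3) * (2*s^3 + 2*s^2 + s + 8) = -6*s^5 - 10*s^4 - 13*s^3 - 32*s^2 - 19*s - 24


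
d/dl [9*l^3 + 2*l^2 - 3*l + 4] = 27*l^2 + 4*l - 3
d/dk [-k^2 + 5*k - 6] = 5 - 2*k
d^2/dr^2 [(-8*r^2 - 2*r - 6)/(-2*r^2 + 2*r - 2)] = 2*(5*r^3 - 3*r^2 - 12*r + 5)/(r^6 - 3*r^5 + 6*r^4 - 7*r^3 + 6*r^2 - 3*r + 1)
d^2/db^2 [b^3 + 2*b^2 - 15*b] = 6*b + 4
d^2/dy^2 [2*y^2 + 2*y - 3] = 4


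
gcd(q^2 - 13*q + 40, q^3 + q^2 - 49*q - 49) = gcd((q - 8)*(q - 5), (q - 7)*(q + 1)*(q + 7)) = 1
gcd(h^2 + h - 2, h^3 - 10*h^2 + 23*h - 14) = h - 1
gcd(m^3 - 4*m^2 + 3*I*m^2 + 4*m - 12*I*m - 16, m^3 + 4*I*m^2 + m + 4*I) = m^2 + 3*I*m + 4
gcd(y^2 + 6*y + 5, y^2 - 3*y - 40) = y + 5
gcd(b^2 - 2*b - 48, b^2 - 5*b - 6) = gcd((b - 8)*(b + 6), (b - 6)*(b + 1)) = 1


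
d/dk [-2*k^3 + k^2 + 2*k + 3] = -6*k^2 + 2*k + 2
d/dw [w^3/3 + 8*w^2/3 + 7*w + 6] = w^2 + 16*w/3 + 7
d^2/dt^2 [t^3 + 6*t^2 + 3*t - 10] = 6*t + 12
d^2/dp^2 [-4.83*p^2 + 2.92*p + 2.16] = -9.66000000000000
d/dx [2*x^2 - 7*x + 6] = 4*x - 7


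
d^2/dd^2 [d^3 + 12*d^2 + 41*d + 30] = 6*d + 24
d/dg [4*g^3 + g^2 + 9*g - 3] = 12*g^2 + 2*g + 9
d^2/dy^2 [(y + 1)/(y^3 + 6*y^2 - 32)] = 6*(y^3 + 12*y + 4)/(y^7 + 10*y^6 + 12*y^5 - 136*y^4 - 256*y^3 + 768*y^2 + 1024*y - 2048)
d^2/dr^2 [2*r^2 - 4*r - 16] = 4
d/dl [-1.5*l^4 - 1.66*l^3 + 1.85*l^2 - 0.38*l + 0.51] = -6.0*l^3 - 4.98*l^2 + 3.7*l - 0.38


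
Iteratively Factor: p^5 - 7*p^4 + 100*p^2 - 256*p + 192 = (p - 2)*(p^4 - 5*p^3 - 10*p^2 + 80*p - 96) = (p - 3)*(p - 2)*(p^3 - 2*p^2 - 16*p + 32) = (p - 3)*(p - 2)*(p + 4)*(p^2 - 6*p + 8) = (p - 3)*(p - 2)^2*(p + 4)*(p - 4)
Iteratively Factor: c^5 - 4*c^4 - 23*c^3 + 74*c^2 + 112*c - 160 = (c + 4)*(c^4 - 8*c^3 + 9*c^2 + 38*c - 40) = (c - 4)*(c + 4)*(c^3 - 4*c^2 - 7*c + 10) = (c - 5)*(c - 4)*(c + 4)*(c^2 + c - 2) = (c - 5)*(c - 4)*(c + 2)*(c + 4)*(c - 1)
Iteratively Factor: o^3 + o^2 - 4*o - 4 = (o + 1)*(o^2 - 4) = (o + 1)*(o + 2)*(o - 2)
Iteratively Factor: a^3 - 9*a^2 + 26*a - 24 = (a - 3)*(a^2 - 6*a + 8) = (a - 4)*(a - 3)*(a - 2)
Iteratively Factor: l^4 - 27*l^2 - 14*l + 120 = (l + 4)*(l^3 - 4*l^2 - 11*l + 30) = (l + 3)*(l + 4)*(l^2 - 7*l + 10) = (l - 2)*(l + 3)*(l + 4)*(l - 5)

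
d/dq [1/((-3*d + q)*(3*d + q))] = -2*q/(81*d^4 - 18*d^2*q^2 + q^4)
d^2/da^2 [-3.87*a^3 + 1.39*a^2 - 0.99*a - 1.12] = 2.78 - 23.22*a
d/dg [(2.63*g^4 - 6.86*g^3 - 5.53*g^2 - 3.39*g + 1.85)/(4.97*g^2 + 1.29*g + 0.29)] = (26.1422*g^5 - 23.9161*g^4 - 14.648*g^3 + 3.74639999999999*g^2 - 21.5964*g - 3.3696)/(24.7009*g^4 + 12.8226*g^3 + 4.5467*g^2 + 0.7482*g + 0.0841)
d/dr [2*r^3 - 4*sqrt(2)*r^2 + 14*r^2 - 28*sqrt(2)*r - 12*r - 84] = 6*r^2 - 8*sqrt(2)*r + 28*r - 28*sqrt(2) - 12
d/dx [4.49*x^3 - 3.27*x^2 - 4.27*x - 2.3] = 13.47*x^2 - 6.54*x - 4.27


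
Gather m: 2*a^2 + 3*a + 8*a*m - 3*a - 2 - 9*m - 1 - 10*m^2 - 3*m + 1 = 2*a^2 - 10*m^2 + m*(8*a - 12) - 2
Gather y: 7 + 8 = 15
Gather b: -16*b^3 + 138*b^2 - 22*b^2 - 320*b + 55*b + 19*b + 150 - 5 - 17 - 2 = -16*b^3 + 116*b^2 - 246*b + 126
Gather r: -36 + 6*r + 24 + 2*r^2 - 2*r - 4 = 2*r^2 + 4*r - 16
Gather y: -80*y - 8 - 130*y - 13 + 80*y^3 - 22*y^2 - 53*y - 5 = 80*y^3 - 22*y^2 - 263*y - 26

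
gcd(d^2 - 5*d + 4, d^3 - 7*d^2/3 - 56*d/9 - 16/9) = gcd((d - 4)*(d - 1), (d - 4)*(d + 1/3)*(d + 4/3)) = d - 4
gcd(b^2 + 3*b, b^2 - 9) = b + 3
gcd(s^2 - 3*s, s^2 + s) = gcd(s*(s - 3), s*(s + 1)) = s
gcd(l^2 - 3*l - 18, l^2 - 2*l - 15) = l + 3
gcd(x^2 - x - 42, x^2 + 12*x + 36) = x + 6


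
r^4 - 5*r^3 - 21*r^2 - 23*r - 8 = (r - 8)*(r + 1)^3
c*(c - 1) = c^2 - c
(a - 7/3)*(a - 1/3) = a^2 - 8*a/3 + 7/9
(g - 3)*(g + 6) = g^2 + 3*g - 18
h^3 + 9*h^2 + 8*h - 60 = (h - 2)*(h + 5)*(h + 6)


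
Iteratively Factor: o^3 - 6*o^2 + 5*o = (o)*(o^2 - 6*o + 5) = o*(o - 1)*(o - 5)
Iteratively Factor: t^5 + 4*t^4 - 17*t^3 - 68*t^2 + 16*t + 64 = (t - 1)*(t^4 + 5*t^3 - 12*t^2 - 80*t - 64) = (t - 1)*(t + 4)*(t^3 + t^2 - 16*t - 16) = (t - 1)*(t + 1)*(t + 4)*(t^2 - 16) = (t - 4)*(t - 1)*(t + 1)*(t + 4)*(t + 4)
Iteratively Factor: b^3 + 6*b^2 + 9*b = (b)*(b^2 + 6*b + 9) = b*(b + 3)*(b + 3)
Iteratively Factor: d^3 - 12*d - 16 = (d - 4)*(d^2 + 4*d + 4) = (d - 4)*(d + 2)*(d + 2)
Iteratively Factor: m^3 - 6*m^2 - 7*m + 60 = (m + 3)*(m^2 - 9*m + 20) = (m - 5)*(m + 3)*(m - 4)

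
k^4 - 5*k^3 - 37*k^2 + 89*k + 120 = (k - 8)*(k - 3)*(k + 1)*(k + 5)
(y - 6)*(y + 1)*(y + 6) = y^3 + y^2 - 36*y - 36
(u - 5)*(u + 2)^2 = u^3 - u^2 - 16*u - 20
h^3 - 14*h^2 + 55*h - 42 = (h - 7)*(h - 6)*(h - 1)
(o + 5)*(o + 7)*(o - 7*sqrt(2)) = o^3 - 7*sqrt(2)*o^2 + 12*o^2 - 84*sqrt(2)*o + 35*o - 245*sqrt(2)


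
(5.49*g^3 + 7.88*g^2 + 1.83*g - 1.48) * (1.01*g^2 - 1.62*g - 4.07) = 5.5449*g^5 - 0.935*g^4 - 33.2616*g^3 - 36.531*g^2 - 5.0505*g + 6.0236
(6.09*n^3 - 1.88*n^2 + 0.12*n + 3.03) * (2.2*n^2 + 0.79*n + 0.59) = 13.398*n^5 + 0.6751*n^4 + 2.3719*n^3 + 5.6516*n^2 + 2.4645*n + 1.7877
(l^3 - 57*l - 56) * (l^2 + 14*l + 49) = l^5 + 14*l^4 - 8*l^3 - 854*l^2 - 3577*l - 2744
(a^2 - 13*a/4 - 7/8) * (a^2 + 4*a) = a^4 + 3*a^3/4 - 111*a^2/8 - 7*a/2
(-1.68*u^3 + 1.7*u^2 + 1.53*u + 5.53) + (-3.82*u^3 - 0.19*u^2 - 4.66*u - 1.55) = -5.5*u^3 + 1.51*u^2 - 3.13*u + 3.98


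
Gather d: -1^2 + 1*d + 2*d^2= 2*d^2 + d - 1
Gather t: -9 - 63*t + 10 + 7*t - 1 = -56*t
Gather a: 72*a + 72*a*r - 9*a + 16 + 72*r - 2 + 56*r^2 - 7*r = a*(72*r + 63) + 56*r^2 + 65*r + 14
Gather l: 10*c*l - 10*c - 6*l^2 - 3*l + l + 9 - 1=-10*c - 6*l^2 + l*(10*c - 2) + 8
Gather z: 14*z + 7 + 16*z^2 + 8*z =16*z^2 + 22*z + 7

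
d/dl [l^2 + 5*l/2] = 2*l + 5/2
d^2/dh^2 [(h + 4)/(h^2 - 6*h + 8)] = 2*((2 - 3*h)*(h^2 - 6*h + 8) + 4*(h - 3)^2*(h + 4))/(h^2 - 6*h + 8)^3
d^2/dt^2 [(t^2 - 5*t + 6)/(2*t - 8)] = 2/(t^3 - 12*t^2 + 48*t - 64)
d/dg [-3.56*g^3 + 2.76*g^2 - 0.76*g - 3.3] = -10.68*g^2 + 5.52*g - 0.76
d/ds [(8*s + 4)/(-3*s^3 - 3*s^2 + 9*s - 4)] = 4*(12*s^3 + 15*s^2 + 6*s - 17)/(9*s^6 + 18*s^5 - 45*s^4 - 30*s^3 + 105*s^2 - 72*s + 16)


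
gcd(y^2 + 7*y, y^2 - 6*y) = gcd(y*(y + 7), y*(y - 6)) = y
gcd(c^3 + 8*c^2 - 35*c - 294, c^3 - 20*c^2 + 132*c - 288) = c - 6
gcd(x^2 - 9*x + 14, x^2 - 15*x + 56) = x - 7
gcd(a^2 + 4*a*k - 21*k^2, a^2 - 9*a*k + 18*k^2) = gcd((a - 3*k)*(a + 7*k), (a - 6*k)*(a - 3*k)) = a - 3*k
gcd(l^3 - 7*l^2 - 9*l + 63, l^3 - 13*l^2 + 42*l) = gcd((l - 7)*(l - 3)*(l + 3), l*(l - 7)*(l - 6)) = l - 7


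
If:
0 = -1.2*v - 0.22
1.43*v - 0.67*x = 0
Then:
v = -0.18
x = -0.39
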